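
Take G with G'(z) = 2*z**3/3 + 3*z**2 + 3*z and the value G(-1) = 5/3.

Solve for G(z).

The substitution u = z**2/3 + z works: G'(z) is exactly (dG/du)*(du/dz) for that inner function.
A general antiderivative is 3*(z**2/3 + z)**2/2 + C.
The condition gives C = 5/3 - (2/3) = 1.
So G(z) = (z**2*(z + 3)**2 + 6)/6.
Check: d/dz[(z**2*(z + 3)**2 + 6)/6] = 2*z**3/3 + 3*z**2 + 3*z = G'(z).

G(z) = (z**2*(z + 3)**2 + 6)/6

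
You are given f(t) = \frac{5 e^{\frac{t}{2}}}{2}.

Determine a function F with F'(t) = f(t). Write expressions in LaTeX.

An antiderivative is F(t) = 5 e^{\frac{t}{2}}.

Since d/dt undoes antidifferentiation here, F'(t) = f(t) is required of F(t).
Check: d/dt[5 e^{\frac{t}{2}}] = \frac{5 e^{\frac{t}{2}}}{2} = f(t).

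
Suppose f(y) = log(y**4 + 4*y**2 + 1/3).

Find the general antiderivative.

F(y) = y*log(y**4 + 4*y**2 + 1/3) - 4*y + 2*sqrt(2 - sqrt(33)/3)*atan(sqrt(3)*y/sqrt(6 - sqrt(33))) + 2*sqrt(sqrt(33)/3 + 2)*atan(sqrt(3)*y/sqrt(sqrt(33) + 6)) + C

Since d/dy undoes antidifferentiation here, F'(y) = f(y) is required of F(y).
Check: d/dy[y*log(y**4 + 4*y**2 + 1/3) - 4*y + 2*sqrt(2 - sqrt(33)/3)*atan(sqrt(3)*y/sqrt(6 - sqrt(33))) + 2*sqrt(sqrt(33)/3 + 2)*atan(sqrt(3)*y/sqrt(sqrt(33) + 6))] = log(y**4 + 4*y**2 + 1/3) = f(y).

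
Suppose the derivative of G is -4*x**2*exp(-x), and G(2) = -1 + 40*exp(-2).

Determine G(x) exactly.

G(x) = (4*x**2 + 8*x - exp(x) + 8)*exp(-x)

Recognize the product-rule pattern: G'(x) = u'v + uv' with u = 4*x**2 + 8*x + 8, v = exp(-x), so integration by parts undoes it.
A general antiderivative is (4*x**2 + 8*x + 8)*exp(-x) + C.
The condition gives C = -1 + 40*exp(-2) - (40*exp(-2)) = -1.
So G(x) = (4*x**2 + 8*x - exp(x) + 8)*exp(-x).
Check: d/dx[(4*x**2 + 8*x - exp(x) + 8)*exp(-x)] = -4*x**2*exp(-x) = G'(x).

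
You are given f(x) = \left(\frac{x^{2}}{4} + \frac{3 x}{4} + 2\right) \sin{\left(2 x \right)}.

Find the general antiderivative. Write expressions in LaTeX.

F(x) = - \frac{x^{2} \cos{\left(2 x \right)}}{8} + \frac{x \sin{\left(2 x \right)}}{8} - \frac{3 x \cos{\left(2 x \right)}}{8} + \frac{3 \sin{\left(2 x \right)}}{16} - \frac{15 \cos{\left(2 x \right)}}{16} + C

An antiderivative F(x) passes only if d/dx[F] lands on f(x) exactly.
Check: d/dx[- \frac{x^{2} \cos{\left(2 x \right)}}{8} + \frac{x \sin{\left(2 x \right)}}{8} - \frac{3 x \cos{\left(2 x \right)}}{8} + \frac{3 \sin{\left(2 x \right)}}{16} - \frac{15 \cos{\left(2 x \right)}}{16}] = \frac{x^{2} \sin{\left(2 x \right)}}{4} + \frac{3 x \sin{\left(2 x \right)}}{4} + 2 \sin{\left(2 x \right)}, which equals f(x).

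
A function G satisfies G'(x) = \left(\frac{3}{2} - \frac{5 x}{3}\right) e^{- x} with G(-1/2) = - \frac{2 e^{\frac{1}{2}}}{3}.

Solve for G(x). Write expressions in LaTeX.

Recognize the product-rule pattern: G'(x) = u'v + uv' with u = \frac{5 x}{3} + \frac{1}{6}, v = e^{- x}, so integration by parts undoes it.
A general antiderivative is \frac{\left(10 x + 1\right) e^{- x}}{6} + C.
The condition gives C = - \frac{2 e^{\frac{1}{2}}}{3} - (- \frac{2 e^{\frac{1}{2}}}{3}) = 0.
So G(x) = \frac{\left(10 x + 1\right) e^{- x}}{6}.
Check: d/dx[\frac{\left(10 x + 1\right) e^{- x}}{6}] = \frac{\left(9 - 10 x\right) e^{- x}}{6}, which equals G'(x).

G(x) = \frac{\left(10 x + 1\right) e^{- x}}{6}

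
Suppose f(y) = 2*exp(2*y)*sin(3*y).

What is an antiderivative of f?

An antiderivative is F(y) = 4*exp(2*y)*sin(3*y)/13 - 6*exp(2*y)*cos(3*y)/13.

Whatever form F(y) takes, F'(y) = f(y) is non-negotiable.
Check: d/dy[4*exp(2*y)*sin(3*y)/13 - 6*exp(2*y)*cos(3*y)/13] = 2*exp(2*y)*sin(3*y) = f(y).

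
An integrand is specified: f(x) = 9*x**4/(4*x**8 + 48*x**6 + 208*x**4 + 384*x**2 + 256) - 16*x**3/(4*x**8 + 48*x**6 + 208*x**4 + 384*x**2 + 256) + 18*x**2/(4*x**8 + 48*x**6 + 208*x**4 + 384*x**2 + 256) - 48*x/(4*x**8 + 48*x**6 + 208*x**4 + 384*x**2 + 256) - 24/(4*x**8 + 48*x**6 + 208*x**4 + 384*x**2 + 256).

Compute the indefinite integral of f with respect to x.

Integrate term by term and add the pieces.
Check: d/dx[(1 - 3*x/4)/(2*(x**2/2 + 1)*(x**2 + 4))] = (9*x**4 - 16*x**3 + 18*x**2 - 48*x - 24)/(4*x**8 + 48*x**6 + 208*x**4 + 384*x**2 + 256), which equals f(x).

F(x) = (1 - 3*x/4)/(2*(x**2/2 + 1)*(x**2 + 4)) + C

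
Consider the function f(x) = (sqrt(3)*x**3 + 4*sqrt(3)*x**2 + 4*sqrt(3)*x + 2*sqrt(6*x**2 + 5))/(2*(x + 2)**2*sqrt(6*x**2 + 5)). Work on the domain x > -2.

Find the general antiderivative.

Any candidate F(x) must reproduce f(x) exactly when differentiated.
Check: d/dx[(sqrt(3)*(x + 2)*sqrt(6*x**2 + 5) - 12)/(12*(x + 2))] = (sqrt(3)*x**3 + 4*sqrt(3)*x**2 + 4*sqrt(3)*x + 2*sqrt(6*x**2 + 5))/(2*x**2*sqrt(6*x**2 + 5) + 8*x*sqrt(6*x**2 + 5) + 8*sqrt(6*x**2 + 5)), which equals f(x).

F(x) = (sqrt(3)*(x + 2)*sqrt(6*x**2 + 5) - 12)/(12*(x + 2)) + C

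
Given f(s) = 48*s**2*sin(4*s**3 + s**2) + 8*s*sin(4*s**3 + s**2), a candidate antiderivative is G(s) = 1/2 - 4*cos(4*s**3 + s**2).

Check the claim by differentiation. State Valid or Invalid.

d/ds[G] = 48*s**2*sin(4*s**3 + s**2) + 8*s*sin(4*s**3 + s**2)
This equals f(s) exactly, so the claim holds.

Valid: G'(s) = f(s).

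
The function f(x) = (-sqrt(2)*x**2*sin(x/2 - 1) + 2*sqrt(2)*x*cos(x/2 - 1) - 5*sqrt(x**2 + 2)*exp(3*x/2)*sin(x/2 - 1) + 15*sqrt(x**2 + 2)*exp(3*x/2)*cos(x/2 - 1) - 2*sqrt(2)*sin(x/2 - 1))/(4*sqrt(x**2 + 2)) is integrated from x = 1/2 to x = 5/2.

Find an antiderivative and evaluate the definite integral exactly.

f has the shape u'v + uv' for u = sqrt(2*x**2 + 4)/2 + 5*exp(3*x/2)/2 and v = cos(x/2 - 1) — it is the derivative of the product u*v.
F(x) = sqrt(2*x**2 + 4)*cos(x/2 - 1)/2 + 5*exp(3*x/2)*cos(x/2 - 1)/2 is an antiderivative of f.
Check: d/dx[sqrt(2*x**2 + 4)*cos(x/2 - 1)/2 + 5*exp(3*x/2)*cos(x/2 - 1)/2] = (-sqrt(2)*x**2*sin(x/2 - 1) + 2*sqrt(2)*x*cos(x/2 - 1) - 5*sqrt(x**2 + 2)*exp(3*x/2)*sin(x/2 - 1) + 15*sqrt(x**2 + 2)*exp(3*x/2)*cos(x/2 - 1) - 2*sqrt(2)*sin(x/2 - 1))/(4*sqrt(x**2 + 2)) = f(x).
F(5/2) = sqrt(66)*cos(1/4)/4 + 5*exp(15/4)*cos(1/4)/2; F(1/2) = 3*sqrt(2)*cos(3/4)/4 + 5*exp(3/4)*cos(3/4)/2.
Integral = F(5/2) - F(1/2) = -5*exp(3/4)*cos(3/4)/2 - 3*sqrt(2)*cos(3/4)/4 + sqrt(66)*cos(1/4)/4 + 5*exp(15/4)*cos(1/4)/2.

Antiderivative: F(x) = sqrt(2*x**2 + 4)*cos(x/2 - 1)/2 + 5*exp(3*x/2)*cos(x/2 - 1)/2; value = -5*exp(3/4)*cos(3/4)/2 - 3*sqrt(2)*cos(3/4)/4 + sqrt(66)*cos(1/4)/4 + 5*exp(15/4)*cos(1/4)/2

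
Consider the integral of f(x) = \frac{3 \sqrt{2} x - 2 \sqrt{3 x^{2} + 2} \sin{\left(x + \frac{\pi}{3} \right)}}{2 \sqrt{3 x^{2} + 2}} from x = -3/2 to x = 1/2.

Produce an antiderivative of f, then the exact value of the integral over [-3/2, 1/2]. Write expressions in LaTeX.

An antiderivative F(x) passes only if d/dx[F] lands on f(x) exactly.
F(x) = \frac{\sqrt{2} \sqrt{3 x^{2} + 2} + 2 \cos{\left(x + \frac{\pi}{3} \right)}}{2} is an antiderivative of f.
Check: d/dx[\frac{\sqrt{2} \sqrt{3 x^{2} + 2} + 2 \cos{\left(x + \frac{\pi}{3} \right)}}{2}] = \frac{3 \sqrt{2} x - 2 \sqrt{3 x^{2} + 2} \sin{\left(x + \frac{\pi}{3} \right)}}{2 \sqrt{3 x^{2} + 2}} = f(x).
F(1/2) = \cos{\left(\frac{1}{2} + \frac{\pi}{3} \right)} + \frac{\sqrt{22}}{4}; F(-3/2) = \sin{\left(\frac{\pi}{6} + \frac{3}{2} \right)} + \frac{\sqrt{70}}{4}.
Integral = F(1/2) - F(-3/2) = - \frac{\sqrt{70}}{4} - \sin{\left(\frac{\pi}{6} + \frac{3}{2} \right)} + \cos{\left(\frac{1}{2} + \frac{\pi}{3} \right)} + \frac{\sqrt{22}}{4}.

Antiderivative: F(x) = \frac{\sqrt{2} \sqrt{3 x^{2} + 2} + 2 \cos{\left(x + \frac{\pi}{3} \right)}}{2}; value = - \frac{\sqrt{70}}{4} - \sin{\left(\frac{\pi}{6} + \frac{3}{2} \right)} + \cos{\left(\frac{1}{2} + \frac{\pi}{3} \right)} + \frac{\sqrt{22}}{4}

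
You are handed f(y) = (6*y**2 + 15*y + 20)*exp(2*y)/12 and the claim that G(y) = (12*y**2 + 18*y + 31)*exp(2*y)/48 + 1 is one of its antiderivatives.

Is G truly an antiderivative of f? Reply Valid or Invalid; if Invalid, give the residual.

Valid. The derivative of G reproduces f.

d/dy[G] = y**2*exp(2*y)/2 + 5*y*exp(2*y)/4 + 5*exp(2*y)/3
This equals f(y) exactly, so the claim holds.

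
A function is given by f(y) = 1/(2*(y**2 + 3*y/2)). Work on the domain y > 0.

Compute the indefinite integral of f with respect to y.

F(y) = log(y)/3 - log(y + 3/2)/3 + C

Factor the denominator (y*(2*y + 3)) and decompose: f = -2/(3*(2*y + 3)) + 1/(3*y); each piece integrates to a log, atan, or power term.
Check: d/dy[log(y)/3 - log(y + 3/2)/3] = 1/(2*y**2 + 3*y), which equals f(y).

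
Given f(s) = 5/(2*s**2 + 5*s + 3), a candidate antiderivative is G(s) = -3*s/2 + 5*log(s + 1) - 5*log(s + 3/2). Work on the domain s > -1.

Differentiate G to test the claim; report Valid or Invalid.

d/ds[G] = (-6*s**2 - 15*s + 1)/(4*s**2 + 10*s + 6)
d/ds[G] - f(s) = -3/2 != 0.

Invalid: d/ds[G] - f = -3/2, which is not 0.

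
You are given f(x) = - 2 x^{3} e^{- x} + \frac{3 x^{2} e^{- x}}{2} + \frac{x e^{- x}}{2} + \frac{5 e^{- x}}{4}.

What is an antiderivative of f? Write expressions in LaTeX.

An antiderivative is F(x) = 2 x^{3} e^{- x} + \frac{9 x^{2} e^{- x}}{2} + \frac{17 x e^{- x}}{2} + \frac{29 e^{- x}}{4}.

f has the shape u'v + uv' for u = 2 x^{3} + \frac{9 x^{2}}{2} + \frac{17 x}{2} + \frac{29}{4} and v = e^{- x} — it is the derivative of the product u*v.
Check: d/dx[2 x^{3} e^{- x} + \frac{9 x^{2} e^{- x}}{2} + \frac{17 x e^{- x}}{2} + \frac{29 e^{- x}}{4}] = \frac{\left(- 8 x^{3} + 6 x^{2} + 2 x + 5\right) e^{- x}}{4}, which equals f(x).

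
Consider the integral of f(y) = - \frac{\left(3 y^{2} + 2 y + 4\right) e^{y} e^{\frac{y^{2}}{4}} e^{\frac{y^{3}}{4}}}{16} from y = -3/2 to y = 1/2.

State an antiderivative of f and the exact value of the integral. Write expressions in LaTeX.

The substitution u = \frac{y^{3}}{4} + \frac{y^{2}}{4} + y works: f is exactly (dF/du)*(du/dy) for that inner function.
F(y) = - \frac{e^{\frac{y^{3}}{4} + \frac{y^{2}}{4} + y}}{4} is an antiderivative of f.
Check: d/dy[- \frac{e^{\frac{y^{3}}{4} + \frac{y^{2}}{4} + y}}{4}] = - \frac{3 y^{2} e^{y} e^{\frac{y^{2}}{4}} e^{\frac{y^{3}}{4}}}{16} - \frac{y e^{y} e^{\frac{y^{2}}{4}} e^{\frac{y^{3}}{4}}}{8} - \frac{e^{y} e^{\frac{y^{2}}{4}} e^{\frac{y^{3}}{4}}}{4}, which equals f(y).
F(1/2) = - \frac{e^{\frac{19}{32}}}{4}; F(-3/2) = - \frac{1}{4 e^{\frac{57}{32}}}.
Integral = F(1/2) - F(-3/2) = - \frac{e^{\frac{19}{32}}}{4} + \frac{1}{4 e^{\frac{57}{32}}}.

Antiderivative: F(y) = - \frac{e^{\frac{y^{3}}{4} + \frac{y^{2}}{4} + y}}{4}; value = - \frac{e^{\frac{19}{32}}}{4} + \frac{1}{4 e^{\frac{57}{32}}}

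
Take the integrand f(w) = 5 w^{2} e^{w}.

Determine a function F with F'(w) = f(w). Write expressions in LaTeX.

Recognize the product-rule pattern: f = u'v + uv' with u = 5 w^{2} - 10 w + 10, v = e^{w}, so integration by parts undoes it.
Check: d/dw[5 \left(w^{2} - 2 w + 2\right) e^{w}] = 5 w^{2} e^{w} = f(w).

An antiderivative is F(w) = 5 \left(w^{2} - 2 w + 2\right) e^{w}.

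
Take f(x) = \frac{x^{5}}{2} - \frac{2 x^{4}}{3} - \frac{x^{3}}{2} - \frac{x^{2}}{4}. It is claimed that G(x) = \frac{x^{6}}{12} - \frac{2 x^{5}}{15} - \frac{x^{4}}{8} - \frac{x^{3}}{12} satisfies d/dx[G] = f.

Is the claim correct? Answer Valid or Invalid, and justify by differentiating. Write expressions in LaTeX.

Valid. The derivative of G reproduces f.

d/dx[G] = \frac{x^{5}}{2} - \frac{2 x^{4}}{3} - \frac{x^{3}}{2} - \frac{x^{2}}{4}
This equals f(x) exactly, so the claim holds.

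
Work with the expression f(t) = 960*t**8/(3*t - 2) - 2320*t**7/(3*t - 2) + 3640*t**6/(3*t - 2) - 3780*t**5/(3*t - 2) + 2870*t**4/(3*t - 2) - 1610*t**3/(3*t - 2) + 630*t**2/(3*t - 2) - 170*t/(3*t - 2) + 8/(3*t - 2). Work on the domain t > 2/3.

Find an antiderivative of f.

Integrate term by term and add the pieces.
Check: d/dt[(5*(2*t**2 - t + 1)**4 - 8*log(3*t/2 - 1))/2] = (960*t**8 - 2320*t**7 + 3640*t**6 - 3780*t**5 + 2870*t**4 - 1610*t**3 + 630*t**2 - 170*t + 8)/(3*t - 2), which equals f(t).

An antiderivative is F(t) = (5*(2*t**2 - t + 1)**4 - 8*log(3*t/2 - 1))/2.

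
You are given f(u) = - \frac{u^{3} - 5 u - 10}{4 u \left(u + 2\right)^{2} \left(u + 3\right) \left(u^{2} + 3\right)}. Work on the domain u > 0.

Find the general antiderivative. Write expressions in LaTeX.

F(u) = \frac{490 u \log{\left(u \right)} + 810 u \log{\left(u + 2 \right)} - 1078 u \log{\left(u + 3 \right)} - 111 u \log{\left(u^{2} + 3 \right)} - 202 \sqrt{3} u \operatorname{atan}{\left(\frac{\sqrt{3} u}{3} \right)} + 980 \log{\left(u \right)} + 1620 \log{\left(u + 2 \right)} - 2156 \log{\left(u + 3 \right)} - 222 \log{\left(u^{2} + 3 \right)} - 404 \sqrt{3} \operatorname{atan}{\left(\frac{\sqrt{3} u}{3} \right)} + 1008}{7056 u + 14112} + C

The denominator factors as 4 u \left(u + 2\right)^{2} \left(u + 3\right) \left(u^{2} + 3\right); partial fractions split f into directly integrable pieces: - \frac{37 u + 101}{1176 \left(u^{2} + 3\right)} - \frac{11}{72 \left(u + 3\right)} + \frac{45}{392 \left(u + 2\right)} - \frac{1}{7 \left(u + 2\right)^{2}} + \frac{5}{72 u}.
Check: d/du[\frac{490 u \log{\left(u \right)} + 810 u \log{\left(u + 2 \right)} - 1078 u \log{\left(u + 3 \right)} - 111 u \log{\left(u^{2} + 3 \right)} - 202 \sqrt{3} u \operatorname{atan}{\left(\frac{\sqrt{3} u}{3} \right)} + 980 \log{\left(u \right)} + 1620 \log{\left(u + 2 \right)} - 2156 \log{\left(u + 3 \right)} - 222 \log{\left(u^{2} + 3 \right)} - 404 \sqrt{3} \operatorname{atan}{\left(\frac{\sqrt{3} u}{3} \right)} + 1008}{7056 u + 14112}] = \frac{- u^{3} + 5 u + 10}{4 u^{6} + 28 u^{5} + 76 u^{4} + 132 u^{3} + 192 u^{2} + 144 u}, which equals f(u).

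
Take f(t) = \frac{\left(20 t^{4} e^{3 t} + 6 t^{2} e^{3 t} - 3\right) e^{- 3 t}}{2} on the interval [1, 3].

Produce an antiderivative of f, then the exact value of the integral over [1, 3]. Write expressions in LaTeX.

Any candidate F(t) must reproduce f(t) exactly when differentiated.
F(t) = \frac{\left(4 t^{5} e^{3 t} + 2 t^{3} e^{3 t} + 1\right) e^{- 3 t}}{2} is an antiderivative of f.
Check: d/dt[\frac{\left(4 t^{5} e^{3 t} + 2 t^{3} e^{3 t} + 1\right) e^{- 3 t}}{2}] = \frac{\left(20 t^{4} e^{3 t} + 6 t^{2} e^{3 t} - 3\right) e^{- 3 t}}{2} = f(t).
F(3) = \frac{1}{2 e^{9}} + 513; F(1) = \frac{1}{2 e^{3}} + 3.
Integral = F(3) - F(1) = - \frac{1}{2 e^{3}} + \frac{1}{2 e^{9}} + 510.

Antiderivative: F(t) = \frac{\left(4 t^{5} e^{3 t} + 2 t^{3} e^{3 t} + 1\right) e^{- 3 t}}{2}; value = - \frac{1}{2 e^{3}} + \frac{1}{2 e^{9}} + 510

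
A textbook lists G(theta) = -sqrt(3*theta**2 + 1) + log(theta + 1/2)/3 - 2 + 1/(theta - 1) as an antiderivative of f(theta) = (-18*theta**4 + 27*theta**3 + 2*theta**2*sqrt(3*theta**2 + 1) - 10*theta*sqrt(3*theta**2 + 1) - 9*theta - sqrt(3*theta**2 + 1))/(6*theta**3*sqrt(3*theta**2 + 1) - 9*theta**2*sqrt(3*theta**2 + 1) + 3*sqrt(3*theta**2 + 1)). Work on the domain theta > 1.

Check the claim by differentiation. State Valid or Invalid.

Valid: G'(theta) = f(theta).

d/dtheta[G] = (-18*theta**4 + 27*theta**3 + 2*theta**2*sqrt(3*theta**2 + 1) - 10*theta*sqrt(3*theta**2 + 1) - 9*theta - sqrt(3*theta**2 + 1))/(6*theta**3*sqrt(3*theta**2 + 1) - 9*theta**2*sqrt(3*theta**2 + 1) + 3*sqrt(3*theta**2 + 1))
This equals f(theta) exactly, so the claim holds.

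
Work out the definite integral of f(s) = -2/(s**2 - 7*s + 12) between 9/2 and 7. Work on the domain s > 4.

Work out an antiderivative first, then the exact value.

Antiderivative: F(s) = 2*(-log(s - 4) + log(s - 3)); value = -2*log(3) - 2*log(2) - 2*log(3/2) + 2*log(4)

The denominator factors as (s - 4)*(s - 3); partial fractions split f into directly integrable pieces: 2/(s - 3) - 2/(s - 4).
F(s) = 2*(-log(s - 4) + log(s - 3)) is an antiderivative of f.
Check: d/ds[2*(-log(s - 4) + log(s - 3))] = -2/(s**2 - 7*s + 12) = f(s).
F(7) = -2*log(3) + 2*log(4); F(9/2) = 2*log(3/2) + 2*log(2).
Integral = F(7) - F(9/2) = -2*log(3) - 2*log(2) - 2*log(3/2) + 2*log(4).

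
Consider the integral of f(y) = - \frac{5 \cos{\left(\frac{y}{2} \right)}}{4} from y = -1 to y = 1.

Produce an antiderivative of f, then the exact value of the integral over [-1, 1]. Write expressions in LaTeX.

Antiderivative: F(y) = - \frac{5 \sin{\left(\frac{y}{2} \right)}}{2}; value = - 5 \sin{\left(\frac{1}{2} \right)}

An antiderivative F(y) passes only if d/dy[F] lands on f(y) exactly.
F(y) = - \frac{5 \sin{\left(\frac{y}{2} \right)}}{2} is an antiderivative of f.
Check: d/dy[- \frac{5 \sin{\left(\frac{y}{2} \right)}}{2}] = - \frac{5 \cos{\left(\frac{y}{2} \right)}}{4} = f(y).
F(1) = - \frac{5 \sin{\left(\frac{1}{2} \right)}}{2}; F(-1) = \frac{5 \sin{\left(\frac{1}{2} \right)}}{2}.
Integral = F(1) - F(-1) = - 5 \sin{\left(\frac{1}{2} \right)}.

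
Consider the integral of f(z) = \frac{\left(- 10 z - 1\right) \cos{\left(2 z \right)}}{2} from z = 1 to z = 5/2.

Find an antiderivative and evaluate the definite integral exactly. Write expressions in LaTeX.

Antiderivative: F(z) = - \frac{5 z \sin{\left(2 z \right)}}{2} - \frac{\sin{\left(2 z \right)}}{4} - \frac{5 \cos{\left(2 z \right)}}{4}; value = \frac{5 \cos{\left(2 \right)}}{4} - \frac{5 \cos{\left(5 \right)}}{4} + \frac{11 \sin{\left(2 \right)}}{4} - \frac{13 \sin{\left(5 \right)}}{2}

For F(z) to be correct the identity F'(z) - f(z) = 0 must hold.
F(z) = - \frac{5 z \sin{\left(2 z \right)}}{2} - \frac{\sin{\left(2 z \right)}}{4} - \frac{5 \cos{\left(2 z \right)}}{4} is an antiderivative of f.
Check: d/dz[- \frac{5 z \sin{\left(2 z \right)}}{2} - \frac{\sin{\left(2 z \right)}}{4} - \frac{5 \cos{\left(2 z \right)}}{4}] = - 5 z \cos{\left(2 z \right)} - \frac{\cos{\left(2 z \right)}}{2}, which equals f(z).
F(5/2) = - \frac{5 \cos{\left(5 \right)}}{4} - \frac{13 \sin{\left(5 \right)}}{2}; F(1) = - \frac{11 \sin{\left(2 \right)}}{4} - \frac{5 \cos{\left(2 \right)}}{4}.
Integral = F(5/2) - F(1) = \frac{5 \cos{\left(2 \right)}}{4} - \frac{5 \cos{\left(5 \right)}}{4} + \frac{11 \sin{\left(2 \right)}}{4} - \frac{13 \sin{\left(5 \right)}}{2}.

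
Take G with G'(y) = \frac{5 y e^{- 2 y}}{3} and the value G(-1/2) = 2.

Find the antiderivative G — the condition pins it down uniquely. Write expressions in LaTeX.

G(y) = - \frac{5 y e^{- 2 y}}{6} + 2 - \frac{5 e^{- 2 y}}{12}

G'(y) has the shape u'v + uv' for u = - \frac{5 y}{6} - \frac{5}{12} and v = e^{- 2 y} — it is the derivative of the product u*v.
A general antiderivative is \frac{\left(- 10 y - 5\right) e^{- 2 y}}{12} + C.
The condition gives C = 2 - (0) = 2.
So G(y) = - \frac{5 y e^{- 2 y}}{6} + 2 - \frac{5 e^{- 2 y}}{12}.
Check: d/dy[- \frac{5 y e^{- 2 y}}{6} + 2 - \frac{5 e^{- 2 y}}{12}] = \frac{5 y e^{- 2 y}}{3} = G'(y).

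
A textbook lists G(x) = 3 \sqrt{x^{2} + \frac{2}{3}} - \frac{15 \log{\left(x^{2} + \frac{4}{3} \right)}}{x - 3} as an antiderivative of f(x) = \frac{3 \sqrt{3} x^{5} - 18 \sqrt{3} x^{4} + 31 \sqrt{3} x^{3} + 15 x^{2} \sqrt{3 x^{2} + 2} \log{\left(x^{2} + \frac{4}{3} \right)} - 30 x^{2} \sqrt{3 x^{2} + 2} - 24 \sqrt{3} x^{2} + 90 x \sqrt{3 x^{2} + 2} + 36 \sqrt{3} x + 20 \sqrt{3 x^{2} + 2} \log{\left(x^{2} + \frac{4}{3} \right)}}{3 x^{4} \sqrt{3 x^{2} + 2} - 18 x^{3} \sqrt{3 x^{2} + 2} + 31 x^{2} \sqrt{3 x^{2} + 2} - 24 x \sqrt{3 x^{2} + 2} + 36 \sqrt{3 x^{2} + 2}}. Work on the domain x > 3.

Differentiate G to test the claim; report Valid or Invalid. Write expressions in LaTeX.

Invalid: d/dx[G] - f = \frac{6 \sqrt{3} x^{5} \sqrt{3 x^{2} + 2} - 36 \sqrt{3} x^{4} \sqrt{3 x^{2} + 2} + 90 x^{4} \log{\left(x^{2} + \frac{4}{3} \right)} - 180 x^{4} + 62 \sqrt{3} x^{3} \sqrt{3 x^{2} + 2} + 540 x^{3} - 48 \sqrt{3} x^{2} \sqrt{3 x^{2} + 2} + 180 x^{2} \log{\left(x^{2} + \frac{4}{3} \right)} - 120 x^{2} + 72 \sqrt{3} x \sqrt{3 x^{2} + 2} + 360 x + 80 \log{\left(x^{2} + \frac{4}{3} \right)}}{9 x^{6} - 54 x^{5} + 99 x^{4} - 108 x^{3} + 170 x^{2} - 48 x + 72}, which is not 0.

d/dx[G] = \frac{9 \sqrt{3} x^{5} - 54 \sqrt{3} x^{4} + 93 \sqrt{3} x^{3} + 45 x^{2} \sqrt{3 x^{2} + 2} \log{\left(x^{2} + \frac{4}{3} \right)} - 90 x^{2} \sqrt{3 x^{2} + 2} - 72 \sqrt{3} x^{2} + 270 x \sqrt{3 x^{2} + 2} + 108 \sqrt{3} x + 60 \sqrt{3 x^{2} + 2} \log{\left(x^{2} + \frac{4}{3} \right)}}{3 x^{4} \sqrt{3 x^{2} + 2} - 18 x^{3} \sqrt{3 x^{2} + 2} + 31 x^{2} \sqrt{3 x^{2} + 2} - 24 x \sqrt{3 x^{2} + 2} + 36 \sqrt{3 x^{2} + 2}}
d/dx[G] - f(x) = \frac{6 \sqrt{3} x^{5} \sqrt{3 x^{2} + 2} - 36 \sqrt{3} x^{4} \sqrt{3 x^{2} + 2} + 90 x^{4} \log{\left(x^{2} + \frac{4}{3} \right)} - 180 x^{4} + 62 \sqrt{3} x^{3} \sqrt{3 x^{2} + 2} + 540 x^{3} - 48 \sqrt{3} x^{2} \sqrt{3 x^{2} + 2} + 180 x^{2} \log{\left(x^{2} + \frac{4}{3} \right)} - 120 x^{2} + 72 \sqrt{3} x \sqrt{3 x^{2} + 2} + 360 x + 80 \log{\left(x^{2} + \frac{4}{3} \right)}}{9 x^{6} - 54 x^{5} + 99 x^{4} - 108 x^{3} + 170 x^{2} - 48 x + 72} != 0.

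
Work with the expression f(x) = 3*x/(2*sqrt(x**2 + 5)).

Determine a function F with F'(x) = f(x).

f matches the chain-rule pattern g'(h)*h' with inner function h(x) = x**2 + 5; substituting u = h(x) collapses the integral.
Check: d/dx[3*sqrt(x**2 + 5)/2] = 3*x/(2*sqrt(x**2 + 5)) = f(x).

An antiderivative is F(x) = 3*sqrt(x**2 + 5)/2.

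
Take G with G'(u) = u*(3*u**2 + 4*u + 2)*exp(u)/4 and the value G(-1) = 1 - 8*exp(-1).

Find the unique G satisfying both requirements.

G(u) = 3*u**3*exp(u)/4 - 5*u**2*exp(u)/4 + 3*u*exp(u) - 3*exp(u) + 1

Recognize the product-rule pattern: G'(u) = v'r + vr' with v = 3*u**3/4 - 5*u**2/4 + 3*u - 3, r = exp(u), so integration by parts undoes it.
A general antiderivative is (3*u**3 - 5*u**2 + 12*u - 12)*exp(u)/4 + C.
The condition gives C = 1 - 8*exp(-1) - (-8*exp(-1)) = 1.
So G(u) = 3*u**3*exp(u)/4 - 5*u**2*exp(u)/4 + 3*u*exp(u) - 3*exp(u) + 1.
Check: d/du[3*u**3*exp(u)/4 - 5*u**2*exp(u)/4 + 3*u*exp(u) - 3*exp(u) + 1] = 3*u**3*exp(u)/4 + u**2*exp(u) + u*exp(u)/2, which equals G'(u).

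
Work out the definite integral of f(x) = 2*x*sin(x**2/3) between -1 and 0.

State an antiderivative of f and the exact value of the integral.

f matches the chain-rule pattern g'(h)*h' with inner function h(x) = x**2/3; substituting u = h(x) collapses the integral.
F(x) = -3*cos(x**2/3) is an antiderivative of f.
Check: d/dx[-3*cos(x**2/3)] = 2*x*sin(x**2/3) = f(x).
F(0) = -3; F(-1) = -3*cos(1/3).
Integral = F(0) - F(-1) = -3 + 3*cos(1/3).

Antiderivative: F(x) = -3*cos(x**2/3); value = -3 + 3*cos(1/3)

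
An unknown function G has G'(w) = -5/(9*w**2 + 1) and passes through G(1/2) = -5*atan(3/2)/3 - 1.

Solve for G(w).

G(w) = -5*atan(3*w)/3 - 1

Check a candidate G(w) by differentiating: d/dw[G] must match the given G'(w).
A general antiderivative is -5*atan(3*w)/3 + C.
The condition gives C = -5*atan(3/2)/3 - 1 - (-5*atan(3/2)/3) = -1.
So G(w) = -5*atan(3*w)/3 - 1.
Check: d/dw[-5*atan(3*w)/3 - 1] = -5/(9*w**2 + 1) = G'(w).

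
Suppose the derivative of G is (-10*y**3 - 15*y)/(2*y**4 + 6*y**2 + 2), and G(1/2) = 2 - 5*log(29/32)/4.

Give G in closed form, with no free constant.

G'(y) matches the chain-rule pattern g'(h)*h' with inner function h(y) = y**4/2 + 3*y**2/2 + 1/2; substituting u = h(y) collapses the integral.
A general antiderivative is -5*log(y**4/2 + 3*y**2/2 + 1/2)/4 + C.
The condition gives C = 2 - 5*log(29/32)/4 - (-5*log(29/32)/4) = 2.
So G(y) = -5*log(y**4 + 3*y**2 + 1)/4 + 5*log(2)/4 + 2.
Check: d/dy[-5*log(y**4 + 3*y**2 + 1)/4 + 5*log(2)/4 + 2] = (-10*y**3 - 15*y)/(2*y**4 + 6*y**2 + 2) = G'(y).

G(y) = -5*log(y**4 + 3*y**2 + 1)/4 + 5*log(2)/4 + 2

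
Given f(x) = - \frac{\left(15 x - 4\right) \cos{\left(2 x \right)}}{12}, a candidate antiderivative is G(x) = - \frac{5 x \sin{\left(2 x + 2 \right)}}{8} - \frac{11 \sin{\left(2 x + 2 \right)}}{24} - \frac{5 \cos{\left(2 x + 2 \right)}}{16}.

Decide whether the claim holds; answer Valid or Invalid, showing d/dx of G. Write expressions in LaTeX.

Invalid: d/dx[G] - f = \frac{5 x \cos{\left(2 x \right)}}{4} - \frac{5 x \cos{\left(2 x + 2 \right)}}{4} - \frac{\cos{\left(2 x \right)}}{3} - \frac{11 \cos{\left(2 x + 2 \right)}}{12}, which is not 0.

d/dx[G] = - \frac{5 x \cos{\left(2 x + 2 \right)}}{4} - \frac{11 \cos{\left(2 x + 2 \right)}}{12}
d/dx[G] - f(x) = \frac{5 x \cos{\left(2 x \right)}}{4} - \frac{5 x \cos{\left(2 x + 2 \right)}}{4} - \frac{\cos{\left(2 x \right)}}{3} - \frac{11 \cos{\left(2 x + 2 \right)}}{12} != 0.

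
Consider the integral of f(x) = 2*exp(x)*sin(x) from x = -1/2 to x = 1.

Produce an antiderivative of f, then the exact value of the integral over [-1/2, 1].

A first test for any F(x): its x-derivative must equal f(x) identically.
F(x) = -(-sin(x) + cos(x))*exp(x) is an antiderivative of f.
Check: d/dx[-(-sin(x) + cos(x))*exp(x)] = 2*exp(x)*sin(x) = f(x).
F(1) = -exp(1)*cos(1) + exp(1)*sin(1); F(-1/2) = -exp(-1/2)*cos(1/2) - exp(-1/2)*sin(1/2).
Integral = F(1) - F(-1/2) = -exp(1)*cos(1) + exp(-1/2)*sin(1/2) + exp(-1/2)*cos(1/2) + exp(1)*sin(1).

Antiderivative: F(x) = -(-sin(x) + cos(x))*exp(x); value = -exp(1)*cos(1) + exp(-1/2)*sin(1/2) + exp(-1/2)*cos(1/2) + exp(1)*sin(1)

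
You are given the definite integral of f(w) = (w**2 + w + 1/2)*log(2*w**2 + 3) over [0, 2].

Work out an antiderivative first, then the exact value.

Antiderivative: F(w) = w**3*log(2*w**2 + 3)/3 - 2*w**3/9 + w**2*log(2*w**2 + 3)/2 - w**2/2 + w*log(2*w**2 + 3)/2 + 3*log(2*w**2 + 3)/4; value = -34/9 - 3*log(3)/4 + 77*log(11)/12

Since d/dw undoes antidifferentiation here, F'(w) = f(w) is required of F(w).
F(w) = w**3*log(2*w**2 + 3)/3 - 2*w**3/9 + w**2*log(2*w**2 + 3)/2 - w**2/2 + w*log(2*w**2 + 3)/2 + 3*log(2*w**2 + 3)/4 is an antiderivative of f.
Check: d/dw[w**3*log(2*w**2 + 3)/3 - 2*w**3/9 + w**2*log(2*w**2 + 3)/2 - w**2/2 + w*log(2*w**2 + 3)/2 + 3*log(2*w**2 + 3)/4] = w**2*log(2*w**2 + 3) + w*log(2*w**2 + 3) + log(2*w**2 + 3)/2, which equals f(w).
F(2) = -34/9 + 77*log(11)/12; F(0) = 3*log(3)/4.
Integral = F(2) - F(0) = -34/9 - 3*log(3)/4 + 77*log(11)/12.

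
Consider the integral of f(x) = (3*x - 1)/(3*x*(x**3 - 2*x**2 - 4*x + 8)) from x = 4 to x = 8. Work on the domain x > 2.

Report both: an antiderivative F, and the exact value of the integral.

Antiderivative: F(x) = (-4*x*log(x) - 3*x*log(x - 2) + 7*x*log(x + 2) + 8*log(x) + 6*log(x - 2) - 14*log(x + 2) - 20)/(96*(x - 2)); value = -5*log(6)/48 - log(8)/24 + log(2)/32 + log(4)/24 + 5/72 + 7*log(10)/96

The denominator factors as 3*x*(x - 2)**2*(x + 2); partial fractions split f into directly integrable pieces: 7/(96*(x + 2)) - 1/(32*(x - 2)) + 5/(24*(x - 2)**2) - 1/(24*x).
F(x) = (-4*x*log(x) - 3*x*log(x - 2) + 7*x*log(x + 2) + 8*log(x) + 6*log(x - 2) - 14*log(x + 2) - 20)/(96*(x - 2)) is an antiderivative of f.
Check: d/dx[(-4*x*log(x) - 3*x*log(x - 2) + 7*x*log(x + 2) + 8*log(x) + 6*log(x - 2) - 14*log(x + 2) - 20)/(96*(x - 2))] = (3*x - 1)/(3*x**4 - 6*x**3 - 12*x**2 + 24*x), which equals f(x).
F(8) = -log(8)/24 - log(6)/32 - 5/144 + 7*log(10)/96; F(4) = -5/48 - log(4)/24 - log(2)/32 + 7*log(6)/96.
Integral = F(8) - F(4) = -5*log(6)/48 - log(8)/24 + log(2)/32 + log(4)/24 + 5/72 + 7*log(10)/96.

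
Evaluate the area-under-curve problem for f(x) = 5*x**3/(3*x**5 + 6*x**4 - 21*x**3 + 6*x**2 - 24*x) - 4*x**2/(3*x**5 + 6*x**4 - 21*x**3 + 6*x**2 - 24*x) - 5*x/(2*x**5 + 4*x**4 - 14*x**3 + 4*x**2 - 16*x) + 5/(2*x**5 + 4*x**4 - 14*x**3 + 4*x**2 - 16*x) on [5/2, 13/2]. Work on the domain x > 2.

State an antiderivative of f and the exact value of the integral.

Antiderivative: F(x) = -5*log(x)/16 + 11*log(x - 2)/120 - 77*log(x + 4)/272 + 257*log(x**2 + 1)/1020 + 179*atan(x)/510; value = -77*log(21/2)/272 - 257*log(29/4)/1020 - 179*atan(5/2)/510 - log(13/2)/34 + 11*log(2)/120 + 11*log(9/2)/120 + 5*log(5/2)/16 + 179*atan(13/2)/510 + 257*log(173/4)/1020

Factor the denominator (6*x*(x - 2)*(x + 4)*(x**2 + 1)) and decompose: f = (257*x + 179)/(510*(x**2 + 1)) - 77/(272*(x + 4)) + 11/(120*(x - 2)) - 5/(16*x); each piece integrates to a log, atan, or power term.
F(x) = -5*log(x)/16 + 11*log(x - 2)/120 - 77*log(x + 4)/272 + 257*log(x**2 + 1)/1020 + 179*atan(x)/510 is an antiderivative of f.
Check: d/dx[-5*log(x)/16 + 11*log(x - 2)/120 - 77*log(x + 4)/272 + 257*log(x**2 + 1)/1020 + 179*atan(x)/510] = (10*x**3 - 8*x**2 - 15*x + 15)/(6*x**5 + 12*x**4 - 42*x**3 + 12*x**2 - 48*x), which equals f(x).
F(13/2) = -77*log(21/2)/272 - 5*log(13/2)/16 + 11*log(9/2)/120 + 179*atan(13/2)/510 + 257*log(173/4)/1020; F(5/2) = -77*log(13/2)/272 - 5*log(5/2)/16 - 11*log(2)/120 + 179*atan(5/2)/510 + 257*log(29/4)/1020.
Integral = F(13/2) - F(5/2) = -77*log(21/2)/272 - 257*log(29/4)/1020 - 179*atan(5/2)/510 - log(13/2)/34 + 11*log(2)/120 + 11*log(9/2)/120 + 5*log(5/2)/16 + 179*atan(13/2)/510 + 257*log(173/4)/1020.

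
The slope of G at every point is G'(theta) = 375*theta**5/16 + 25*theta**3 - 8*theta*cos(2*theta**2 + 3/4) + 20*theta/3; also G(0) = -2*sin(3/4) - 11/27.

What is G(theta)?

G(theta) = 125*theta**6/32 + 25*theta**4/4 + 10*theta**2/3 - 2*sin(2*theta**2 + 3/4) - 11/27

Integrate term by term and add the pieces.
A general antiderivative is 2*(5*theta**2/4 + 2/3)**3 - 2*sin(2*theta**2 + 3/4) + C.
The condition gives C = -2*sin(3/4) - 11/27 - (16/27 - 2*sin(3/4)) = -1.
So G(theta) = 125*theta**6/32 + 25*theta**4/4 + 10*theta**2/3 - 2*sin(2*theta**2 + 3/4) - 11/27.
Check: d/dtheta[125*theta**6/32 + 25*theta**4/4 + 10*theta**2/3 - 2*sin(2*theta**2 + 3/4) - 11/27] = 375*theta**5/16 + 25*theta**3 - 8*theta*cos(2*theta**2 + 3/4) + 20*theta/3 = G'(theta).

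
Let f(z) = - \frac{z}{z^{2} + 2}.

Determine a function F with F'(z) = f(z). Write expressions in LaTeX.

f matches the chain-rule pattern g'(h)*h' with inner function h(z) = z^{2} + 2; substituting u = h(z) collapses the integral.
Check: d/dz[- \frac{\log{\left(z^{2} + 2 \right)}}{2}] = - \frac{z}{z^{2} + 2} = f(z).

An antiderivative is F(z) = - \frac{\log{\left(z^{2} + 2 \right)}}{2}.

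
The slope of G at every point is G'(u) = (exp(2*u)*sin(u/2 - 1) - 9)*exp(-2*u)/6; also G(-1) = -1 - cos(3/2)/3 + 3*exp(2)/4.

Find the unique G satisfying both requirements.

G(u) = -cos(u/2 - 1)/3 - 1 + 3*exp(-2*u)/4

Whatever form G(u) takes, its d/du must return the stated G'(u).
A general antiderivative is -cos(u/2 - 1)/3 + 3*exp(-2*u)/4 + C.
The condition gives C = -1 - cos(3/2)/3 + 3*exp(2)/4 - (-cos(3/2)/3 + 3*exp(2)/4) = -1.
So G(u) = -cos(u/2 - 1)/3 - 1 + 3*exp(-2*u)/4.
Check: d/du[-cos(u/2 - 1)/3 - 1 + 3*exp(-2*u)/4] = (exp(2*u)*sin(u/2 - 1) - 9)*exp(-2*u)/6 = G'(u).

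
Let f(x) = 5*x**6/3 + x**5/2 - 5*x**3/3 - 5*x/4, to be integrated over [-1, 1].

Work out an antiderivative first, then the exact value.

Antiderivative: F(x) = 5*x**7/21 + x**6/12 - 5*x**4/12 - 5*x**2/8; value = 10/21

Integrate term by term and add the pieces.
F(x) = 5*x**7/21 + x**6/12 - 5*x**4/12 - 5*x**2/8 is an antiderivative of f.
Check: d/dx[5*x**7/21 + x**6/12 - 5*x**4/12 - 5*x**2/8] = 5*x**6/3 + x**5/2 - 5*x**3/3 - 5*x/4 = f(x).
F(1) = -121/168; F(-1) = -67/56.
Integral = F(1) - F(-1) = 10/21.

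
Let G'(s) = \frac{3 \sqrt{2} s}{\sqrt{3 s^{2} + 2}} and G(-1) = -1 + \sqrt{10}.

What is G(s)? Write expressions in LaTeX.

G'(s) matches the chain-rule pattern g'(h)*h' with inner function h(s) = \frac{3 s^{2}}{2} + 1; substituting u = h(s) collapses the integral.
A general antiderivative is 2 \sqrt{\frac{3 s^{2}}{2} + 1} + C.
The condition gives C = -1 + \sqrt{10} - (\sqrt{10}) = -1.
So G(s) = \frac{\sqrt{2} \left(2 \sqrt{3 s^{2} + 2} - \sqrt{2}\right)}{2}.
Check: d/ds[\frac{\sqrt{2} \left(2 \sqrt{3 s^{2} + 2} - \sqrt{2}\right)}{2}] = \frac{3 \sqrt{2} s}{\sqrt{3 s^{2} + 2}} = G'(s).

G(s) = \frac{\sqrt{2} \left(2 \sqrt{3 s^{2} + 2} - \sqrt{2}\right)}{2}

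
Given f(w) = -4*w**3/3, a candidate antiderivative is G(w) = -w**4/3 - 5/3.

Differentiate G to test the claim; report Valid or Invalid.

d/dw[G] = -4*w**3/3
This equals f(w) exactly, so the claim holds.

Valid - the claim checks out under differentiation.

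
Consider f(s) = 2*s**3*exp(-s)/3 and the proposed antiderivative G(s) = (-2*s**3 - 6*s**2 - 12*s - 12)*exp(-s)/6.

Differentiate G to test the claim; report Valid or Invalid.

Invalid: d/ds[G] - f = -s**3*exp(-s)/3, which is not 0.

d/ds[G] = s**3*exp(-s)/3
d/ds[G] - f(s) = -s**3*exp(-s)/3 != 0.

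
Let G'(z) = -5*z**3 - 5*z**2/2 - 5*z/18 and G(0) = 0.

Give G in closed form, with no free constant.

G(z) = -5*z**2*(3*z + 1)**2/36

The substitution u = z**2 + z/3 works: G'(z) is exactly (dG/du)*(du/dz) for that inner function.
A general antiderivative is -5*(z**2 + z/3)**2/4 + C.
The condition gives C = 0 - (0) = 0.
So G(z) = -5*z**2*(3*z + 1)**2/36.
Check: d/dz[-5*z**2*(3*z + 1)**2/36] = -5*z**3 - 5*z**2/2 - 5*z/18 = G'(z).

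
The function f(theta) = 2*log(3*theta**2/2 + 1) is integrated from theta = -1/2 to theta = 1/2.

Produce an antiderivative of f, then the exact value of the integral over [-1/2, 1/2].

Antiderivative: F(theta) = 2*(3*theta*log(3*theta**2/2 + 1) - 6*theta + 2*sqrt(6)*atan(sqrt(6)*theta/2))/3; value = -4 + 2*log(11/8) + 8*sqrt(6)*atan(sqrt(6)/4)/3

A first test for any F(theta): its theta-derivative must equal f(theta) identically.
F(theta) = 2*(3*theta*log(3*theta**2/2 + 1) - 6*theta + 2*sqrt(6)*atan(sqrt(6)*theta/2))/3 is an antiderivative of f.
Check: d/dtheta[2*(3*theta*log(3*theta**2/2 + 1) - 6*theta + 2*sqrt(6)*atan(sqrt(6)*theta/2))/3] = 2*log(3*theta**2/2 + 1) = f(theta).
F(1/2) = -2 + log(11/8) + 4*sqrt(6)*atan(sqrt(6)/4)/3; F(-1/2) = -4*sqrt(6)*atan(sqrt(6)/4)/3 - log(11/8) + 2.
Integral = F(1/2) - F(-1/2) = -4 + 2*log(11/8) + 8*sqrt(6)*atan(sqrt(6)/4)/3.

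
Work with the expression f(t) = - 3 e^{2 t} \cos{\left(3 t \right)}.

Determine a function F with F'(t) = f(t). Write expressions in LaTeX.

An antiderivative is F(t) = - \frac{9 e^{2 t} \sin{\left(3 t \right)}}{13} - \frac{6 e^{2 t} \cos{\left(3 t \right)}}{13}.

For F(t) to be correct the identity F'(t) - f(t) = 0 must hold.
Check: d/dt[- \frac{9 e^{2 t} \sin{\left(3 t \right)}}{13} - \frac{6 e^{2 t} \cos{\left(3 t \right)}}{13}] = - 3 e^{2 t} \cos{\left(3 t \right)} = f(t).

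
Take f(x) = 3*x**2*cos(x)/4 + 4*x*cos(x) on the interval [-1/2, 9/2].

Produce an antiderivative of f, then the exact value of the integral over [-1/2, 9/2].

The integrand splits into summands that can be handled one at a time.
F(x) = (3*x**2*sin(x) + 16*x*sin(x) + 6*x*cos(x) - 6*sin(x) + 16*cos(x))/4 is an antiderivative of f.
Check: d/dx[(3*x**2*sin(x) + 16*x*sin(x) + 6*x*cos(x) - 6*sin(x) + 16*cos(x))/4] = 3*x**2*cos(x)/4 + 4*x*cos(x) = f(x).
F(9/2) = 507*sin(9/2)/16 + 43*cos(9/2)/4; F(-1/2) = 53*sin(1/2)/16 + 13*cos(1/2)/4.
Integral = F(9/2) - F(-1/2) = 507*sin(9/2)/16 - 13*cos(1/2)/4 + 43*cos(9/2)/4 - 53*sin(1/2)/16.

Antiderivative: F(x) = (3*x**2*sin(x) + 16*x*sin(x) + 6*x*cos(x) - 6*sin(x) + 16*cos(x))/4; value = 507*sin(9/2)/16 - 13*cos(1/2)/4 + 43*cos(9/2)/4 - 53*sin(1/2)/16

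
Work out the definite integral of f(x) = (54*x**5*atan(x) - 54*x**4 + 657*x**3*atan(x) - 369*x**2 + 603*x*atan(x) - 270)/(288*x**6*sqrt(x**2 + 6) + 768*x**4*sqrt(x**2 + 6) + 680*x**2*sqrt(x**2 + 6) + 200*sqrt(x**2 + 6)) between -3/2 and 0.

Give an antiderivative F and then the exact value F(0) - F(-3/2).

Differentiate the proposed F(x) back; it has to land on f(x) exactly.
F(x) = -9*sqrt(x**2 + 6)*atan(x)/(48*x**2 + 40) is an antiderivative of f.
Check: d/dx[-9*sqrt(x**2 + 6)*atan(x)/(48*x**2 + 40)] = (54*x**5*atan(x) - 54*x**4 + 657*x**3*atan(x) - 369*x**2 + 603*x*atan(x) - 270)/(288*x**6*sqrt(x**2 + 6) + 768*x**4*sqrt(x**2 + 6) + 680*x**2*sqrt(x**2 + 6) + 200*sqrt(x**2 + 6)) = f(x).
F(0) = 0; F(-3/2) = 9*sqrt(33)*atan(3/2)/296.
Integral = F(0) - F(-3/2) = -9*sqrt(33)*atan(3/2)/296.

Antiderivative: F(x) = -9*sqrt(x**2 + 6)*atan(x)/(48*x**2 + 40); value = -9*sqrt(33)*atan(3/2)/296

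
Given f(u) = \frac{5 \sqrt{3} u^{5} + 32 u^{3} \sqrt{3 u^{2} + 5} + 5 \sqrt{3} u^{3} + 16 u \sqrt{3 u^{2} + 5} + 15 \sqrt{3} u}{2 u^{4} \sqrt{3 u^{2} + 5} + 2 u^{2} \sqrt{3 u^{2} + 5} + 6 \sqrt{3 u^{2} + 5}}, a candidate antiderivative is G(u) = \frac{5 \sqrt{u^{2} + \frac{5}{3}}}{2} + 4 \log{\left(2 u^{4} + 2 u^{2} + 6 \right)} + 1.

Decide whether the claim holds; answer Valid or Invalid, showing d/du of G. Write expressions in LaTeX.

d/du[G] = \frac{5 \sqrt{3} u^{5} + 32 u^{3} \sqrt{3 u^{2} + 5} + 5 \sqrt{3} u^{3} + 16 u \sqrt{3 u^{2} + 5} + 15 \sqrt{3} u}{2 u^{4} \sqrt{3 u^{2} + 5} + 2 u^{2} \sqrt{3 u^{2} + 5} + 6 \sqrt{3 u^{2} + 5}}
This equals f(u) exactly, so the claim holds.

Valid - differentiating G returns exactly f.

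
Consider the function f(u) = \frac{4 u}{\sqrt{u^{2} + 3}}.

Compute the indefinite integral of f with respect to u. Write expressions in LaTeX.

f matches the chain-rule pattern g'(h)*h' with inner function h(u) = u^{2} + 3; substituting w = h(u) collapses the integral.
Check: d/du[4 \sqrt{u^{2} + 3}] = \frac{4 u}{\sqrt{u^{2} + 3}} = f(u).

F(u) = 4 \sqrt{u^{2} + 3} + C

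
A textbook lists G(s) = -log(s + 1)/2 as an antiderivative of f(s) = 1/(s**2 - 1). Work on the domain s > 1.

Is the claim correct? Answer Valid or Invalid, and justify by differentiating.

d/ds[G] = -1/(2*s + 2)
d/ds[G] - f(s) = -1/(2*s - 2) != 0.

Invalid: d/ds[G] - f = -1/(2*s - 2), which is not 0.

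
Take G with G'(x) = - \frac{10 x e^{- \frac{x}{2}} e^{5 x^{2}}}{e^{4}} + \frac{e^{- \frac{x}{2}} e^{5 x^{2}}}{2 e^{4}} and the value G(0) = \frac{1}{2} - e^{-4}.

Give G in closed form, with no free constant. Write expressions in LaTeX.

G(x) = \frac{1 - 2 e^{5 x^{2} - \frac{x}{2} - 4}}{2}

G'(x) matches the chain-rule pattern g'(h)*h' with inner function h(x) = 5 x^{2} - \frac{x}{2} - 4; substituting u = h(x) collapses the integral.
A general antiderivative is - e^{5 x^{2} - \frac{x}{2} - 4} + C.
The condition gives C = \frac{1}{2} - e^{-4} - (- \frac{1}{e^{4}}) = \frac{1}{2}.
So G(x) = \frac{1 - 2 e^{5 x^{2} - \frac{x}{2} - 4}}{2}.
Check: d/dx[\frac{1 - 2 e^{5 x^{2} - \frac{x}{2} - 4}}{2}] = \frac{\left(1 - 20 x\right) e^{- \frac{x}{2}} e^{5 x^{2}}}{2 e^{4}}, which equals G'(x).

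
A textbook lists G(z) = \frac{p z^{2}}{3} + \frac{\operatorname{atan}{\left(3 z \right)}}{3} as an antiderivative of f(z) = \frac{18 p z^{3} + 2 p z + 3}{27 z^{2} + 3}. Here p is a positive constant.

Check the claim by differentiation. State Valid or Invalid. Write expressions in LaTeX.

Valid - differentiating G returns exactly f.

d/dz[G] = \frac{18 p z^{3} + 2 p z + 3}{27 z^{2} + 3}
This equals f(z) exactly, so the claim holds.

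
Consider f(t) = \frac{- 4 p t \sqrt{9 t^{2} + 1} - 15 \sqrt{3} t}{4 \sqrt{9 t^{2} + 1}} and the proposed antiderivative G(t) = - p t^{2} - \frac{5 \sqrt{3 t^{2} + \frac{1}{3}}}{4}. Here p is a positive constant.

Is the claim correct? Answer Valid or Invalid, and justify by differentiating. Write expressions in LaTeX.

Invalid: d/dt[G] - f = - p t, which is not 0.

d/dt[G] = \frac{- 8 p t \sqrt{9 t^{2} + 1} - 15 \sqrt{3} t}{4 \sqrt{9 t^{2} + 1}}
d/dt[G] - f(t) = - p t != 0.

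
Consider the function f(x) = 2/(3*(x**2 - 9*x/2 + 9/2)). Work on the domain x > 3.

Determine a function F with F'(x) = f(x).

An antiderivative is F(x) = 4*log(x - 3)/9 - 4*log(x - 3/2)/9.

Factor the denominator (3*(x - 3)*(2*x - 3)) and decompose: f = -8/(9*(2*x - 3)) + 4/(9*(x - 3)); each piece integrates to a log, atan, or power term.
Check: d/dx[4*log(x - 3)/9 - 4*log(x - 3/2)/9] = 4/(6*x**2 - 27*x + 27), which equals f(x).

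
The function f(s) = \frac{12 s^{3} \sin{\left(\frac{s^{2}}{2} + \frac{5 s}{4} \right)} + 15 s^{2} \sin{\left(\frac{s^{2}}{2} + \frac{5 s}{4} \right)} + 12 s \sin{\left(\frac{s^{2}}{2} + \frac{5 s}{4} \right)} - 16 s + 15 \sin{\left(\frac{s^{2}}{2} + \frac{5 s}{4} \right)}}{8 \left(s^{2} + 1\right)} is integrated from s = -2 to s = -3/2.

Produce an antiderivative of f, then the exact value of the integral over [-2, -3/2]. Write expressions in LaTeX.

Antiderivative: F(s) = - \log{\left(s^{2} + 1 \right)} - \frac{3 \cos{\left(\frac{s^{2}}{2} + \frac{5 s}{4} \right)}}{2}; value = - \log{\left(\frac{13}{4} \right)} - \frac{3 \cos{\left(\frac{3}{4} \right)}}{2} + \frac{3 \cos{\left(\frac{1}{2} \right)}}{2} + \log{\left(5 \right)}

An antiderivative F(s) passes only if d/ds[F] lands on f(s) exactly.
F(s) = - \log{\left(s^{2} + 1 \right)} - \frac{3 \cos{\left(\frac{s^{2}}{2} + \frac{5 s}{4} \right)}}{2} is an antiderivative of f.
Check: d/ds[- \log{\left(s^{2} + 1 \right)} - \frac{3 \cos{\left(\frac{s^{2}}{2} + \frac{5 s}{4} \right)}}{2}] = \frac{12 s^{3} \sin{\left(\frac{s^{2}}{2} + \frac{5 s}{4} \right)} + 15 s^{2} \sin{\left(\frac{s^{2}}{2} + \frac{5 s}{4} \right)} + 12 s \sin{\left(\frac{s^{2}}{2} + \frac{5 s}{4} \right)} - 16 s + 15 \sin{\left(\frac{s^{2}}{2} + \frac{5 s}{4} \right)}}{8 s^{2} + 8}, which equals f(s).
F(-3/2) = - \log{\left(\frac{13}{4} \right)} - \frac{3 \cos{\left(\frac{3}{4} \right)}}{2}; F(-2) = - \log{\left(5 \right)} - \frac{3 \cos{\left(\frac{1}{2} \right)}}{2}.
Integral = F(-3/2) - F(-2) = - \log{\left(\frac{13}{4} \right)} - \frac{3 \cos{\left(\frac{3}{4} \right)}}{2} + \frac{3 \cos{\left(\frac{1}{2} \right)}}{2} + \log{\left(5 \right)}.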